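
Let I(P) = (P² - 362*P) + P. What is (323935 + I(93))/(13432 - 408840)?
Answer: -299011/395408 ≈ -0.75621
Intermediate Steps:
I(P) = P² - 361*P
(323935 + I(93))/(13432 - 408840) = (323935 + 93*(-361 + 93))/(13432 - 408840) = (323935 + 93*(-268))/(-395408) = (323935 - 24924)*(-1/395408) = 299011*(-1/395408) = -299011/395408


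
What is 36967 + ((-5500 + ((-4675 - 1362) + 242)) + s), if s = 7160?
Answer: 32832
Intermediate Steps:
36967 + ((-5500 + ((-4675 - 1362) + 242)) + s) = 36967 + ((-5500 + ((-4675 - 1362) + 242)) + 7160) = 36967 + ((-5500 + (-6037 + 242)) + 7160) = 36967 + ((-5500 - 5795) + 7160) = 36967 + (-11295 + 7160) = 36967 - 4135 = 32832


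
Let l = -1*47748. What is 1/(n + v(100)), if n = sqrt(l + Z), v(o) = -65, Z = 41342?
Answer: -65/10631 - I*sqrt(6406)/10631 ≈ -0.0061142 - 0.0075287*I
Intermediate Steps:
l = -47748
n = I*sqrt(6406) (n = sqrt(-47748 + 41342) = sqrt(-6406) = I*sqrt(6406) ≈ 80.037*I)
1/(n + v(100)) = 1/(I*sqrt(6406) - 65) = 1/(-65 + I*sqrt(6406))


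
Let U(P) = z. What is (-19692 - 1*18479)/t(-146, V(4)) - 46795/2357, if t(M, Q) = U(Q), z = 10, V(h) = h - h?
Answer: -90436997/23570 ≈ -3837.0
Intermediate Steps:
V(h) = 0
U(P) = 10
t(M, Q) = 10
(-19692 - 1*18479)/t(-146, V(4)) - 46795/2357 = (-19692 - 1*18479)/10 - 46795/2357 = (-19692 - 18479)*(1/10) - 46795*1/2357 = -38171*1/10 - 46795/2357 = -38171/10 - 46795/2357 = -90436997/23570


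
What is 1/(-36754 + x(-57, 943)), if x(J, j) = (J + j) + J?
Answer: -1/35925 ≈ -2.7836e-5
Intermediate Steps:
x(J, j) = j + 2*J
1/(-36754 + x(-57, 943)) = 1/(-36754 + (943 + 2*(-57))) = 1/(-36754 + (943 - 114)) = 1/(-36754 + 829) = 1/(-35925) = -1/35925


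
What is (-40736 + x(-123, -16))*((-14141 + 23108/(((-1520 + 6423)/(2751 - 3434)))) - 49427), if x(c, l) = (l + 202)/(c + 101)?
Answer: 13342043324932/4903 ≈ 2.7212e+9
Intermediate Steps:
x(c, l) = (202 + l)/(101 + c)
(-40736 + x(-123, -16))*((-14141 + 23108/(((-1520 + 6423)/(2751 - 3434)))) - 49427) = (-40736 + (202 - 16)/(101 - 123))*((-14141 + 23108/(((-1520 + 6423)/(2751 - 3434)))) - 49427) = (-40736 + 186/(-22))*((-14141 + 23108/((4903/(-683)))) - 49427) = (-40736 - 1/22*186)*((-14141 + 23108/((4903*(-1/683)))) - 49427) = (-40736 - 93/11)*((-14141 + 23108/(-4903/683)) - 49427) = -448189*((-14141 + 23108*(-683/4903)) - 49427)/11 = -448189*((-14141 - 15782764/4903) - 49427)/11 = -448189*(-85116087/4903 - 49427)/11 = -448189/11*(-327456668/4903) = 13342043324932/4903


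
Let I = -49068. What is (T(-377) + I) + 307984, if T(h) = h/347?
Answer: 89843475/347 ≈ 2.5892e+5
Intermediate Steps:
T(h) = h/347 (T(h) = h*(1/347) = h/347)
(T(-377) + I) + 307984 = ((1/347)*(-377) - 49068) + 307984 = (-377/347 - 49068) + 307984 = -17026973/347 + 307984 = 89843475/347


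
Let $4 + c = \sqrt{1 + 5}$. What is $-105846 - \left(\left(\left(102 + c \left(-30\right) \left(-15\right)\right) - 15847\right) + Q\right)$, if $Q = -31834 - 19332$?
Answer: $-37135 - 450 \sqrt{6} \approx -38237.0$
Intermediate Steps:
$c = -4 + \sqrt{6}$ ($c = -4 + \sqrt{1 + 5} = -4 + \sqrt{6} \approx -1.5505$)
$Q = -51166$
$-105846 - \left(\left(\left(102 + c \left(-30\right) \left(-15\right)\right) - 15847\right) + Q\right) = -105846 - \left(\left(\left(102 + \left(-4 + \sqrt{6}\right) \left(-30\right) \left(-15\right)\right) - 15847\right) - 51166\right) = -105846 - \left(\left(\left(102 + \left(120 - 30 \sqrt{6}\right) \left(-15\right)\right) - 15847\right) - 51166\right) = -105846 - \left(\left(\left(102 - \left(1800 - 450 \sqrt{6}\right)\right) - 15847\right) - 51166\right) = -105846 - \left(\left(\left(-1698 + 450 \sqrt{6}\right) - 15847\right) - 51166\right) = -105846 - \left(\left(-17545 + 450 \sqrt{6}\right) - 51166\right) = -105846 - \left(-68711 + 450 \sqrt{6}\right) = -105846 + \left(68711 - 450 \sqrt{6}\right) = -37135 - 450 \sqrt{6}$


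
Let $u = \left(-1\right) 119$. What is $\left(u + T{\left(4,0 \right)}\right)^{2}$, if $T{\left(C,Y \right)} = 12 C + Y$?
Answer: $5041$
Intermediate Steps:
$u = -119$
$T{\left(C,Y \right)} = Y + 12 C$
$\left(u + T{\left(4,0 \right)}\right)^{2} = \left(-119 + \left(0 + 12 \cdot 4\right)\right)^{2} = \left(-119 + \left(0 + 48\right)\right)^{2} = \left(-119 + 48\right)^{2} = \left(-71\right)^{2} = 5041$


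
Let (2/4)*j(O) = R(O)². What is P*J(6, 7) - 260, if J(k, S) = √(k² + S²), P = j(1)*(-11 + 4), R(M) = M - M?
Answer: -260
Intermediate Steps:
R(M) = 0
j(O) = 0 (j(O) = 2*0² = 2*0 = 0)
P = 0 (P = 0*(-11 + 4) = 0*(-7) = 0)
J(k, S) = √(S² + k²)
P*J(6, 7) - 260 = 0*√(7² + 6²) - 260 = 0*√(49 + 36) - 260 = 0*√85 - 260 = 0 - 260 = -260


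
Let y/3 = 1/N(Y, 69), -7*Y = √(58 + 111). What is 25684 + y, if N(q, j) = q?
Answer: 333871/13 ≈ 25682.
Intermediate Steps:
Y = -13/7 (Y = -√(58 + 111)/7 = -√169/7 = -⅐*13 = -13/7 ≈ -1.8571)
y = -21/13 (y = 3/(-13/7) = 3*(-7/13) = -21/13 ≈ -1.6154)
25684 + y = 25684 - 21/13 = 333871/13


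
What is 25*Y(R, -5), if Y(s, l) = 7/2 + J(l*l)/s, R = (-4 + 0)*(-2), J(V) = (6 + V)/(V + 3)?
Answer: 20375/224 ≈ 90.960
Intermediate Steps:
J(V) = (6 + V)/(3 + V)
R = 8 (R = -4*(-2) = 8)
Y(s, l) = 7/2 + (6 + l²)/(s*(3 + l²)) (Y(s, l) = 7/2 + ((6 + l*l)/(3 + l*l))/s = 7*(½) + ((6 + l²)/(3 + l²))/s = 7/2 + (6 + l²)/(s*(3 + l²)))
25*Y(R, -5) = 25*((6 + (-5)² + (7/2)*8*(3 + (-5)²))/(8*(3 + (-5)²))) = 25*((6 + 25 + (7/2)*8*(3 + 25))/(8*(3 + 25))) = 25*((⅛)*(6 + 25 + (7/2)*8*28)/28) = 25*((⅛)*(1/28)*(6 + 25 + 784)) = 25*((⅛)*(1/28)*815) = 25*(815/224) = 20375/224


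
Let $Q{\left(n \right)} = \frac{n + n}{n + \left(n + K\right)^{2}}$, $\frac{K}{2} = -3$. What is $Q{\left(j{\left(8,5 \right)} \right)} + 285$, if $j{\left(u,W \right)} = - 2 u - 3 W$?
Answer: $\frac{190634}{669} \approx 284.95$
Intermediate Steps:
$K = -6$ ($K = 2 \left(-3\right) = -6$)
$j{\left(u,W \right)} = - 3 W - 2 u$
$Q{\left(n \right)} = \frac{2 n}{n + \left(-6 + n\right)^{2}}$ ($Q{\left(n \right)} = \frac{n + n}{n + \left(n - 6\right)^{2}} = \frac{2 n}{n + \left(-6 + n\right)^{2}}$)
$Q{\left(j{\left(8,5 \right)} \right)} + 285 = \frac{2 \left(\left(-3\right) 5 - 16\right)}{\left(\left(-3\right) 5 - 16\right) + \left(-6 - 31\right)^{2}} + 285 = \frac{2 \left(-15 - 16\right)}{\left(-15 - 16\right) + \left(-6 - 31\right)^{2}} + 285 = 2 \left(-31\right) \frac{1}{-31 + \left(-6 - 31\right)^{2}} + 285 = 2 \left(-31\right) \frac{1}{-31 + \left(-37\right)^{2}} + 285 = 2 \left(-31\right) \frac{1}{-31 + 1369} + 285 = 2 \left(-31\right) \frac{1}{1338} + 285 = - \frac{31}{669} + 285 = \frac{190634}{669}$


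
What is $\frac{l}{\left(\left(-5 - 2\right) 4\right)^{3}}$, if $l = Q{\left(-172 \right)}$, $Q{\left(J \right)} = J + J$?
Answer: $\frac{43}{2744} \approx 0.015671$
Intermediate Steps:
$Q{\left(J \right)} = 2 J$
$l = -344$ ($l = 2 \left(-172\right) = -344$)
$\frac{l}{\left(\left(-5 - 2\right) 4\right)^{3}} = - \frac{344}{\left(\left(-5 - 2\right) 4\right)^{3}} = - \frac{344}{\left(\left(-7\right) 4\right)^{3}} = - \frac{344}{\left(-28\right)^{3}} = - \frac{344}{-21952} = \left(-344\right) \left(- \frac{1}{21952}\right) = \frac{43}{2744}$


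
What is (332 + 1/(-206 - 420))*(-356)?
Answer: -36993918/313 ≈ -1.1819e+5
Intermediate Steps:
(332 + 1/(-206 - 420))*(-356) = (332 + 1/(-626))*(-356) = (332 - 1/626)*(-356) = (207831/626)*(-356) = -36993918/313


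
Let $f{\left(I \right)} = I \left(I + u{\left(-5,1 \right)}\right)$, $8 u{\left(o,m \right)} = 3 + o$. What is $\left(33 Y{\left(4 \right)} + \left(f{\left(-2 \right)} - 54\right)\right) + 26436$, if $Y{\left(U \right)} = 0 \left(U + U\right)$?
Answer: $\frac{52773}{2} \approx 26387.0$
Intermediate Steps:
$Y{\left(U \right)} = 0$ ($Y{\left(U \right)} = 0 \cdot 2 U = 0$)
$u{\left(o,m \right)} = \frac{3}{8} + \frac{o}{8}$ ($u{\left(o,m \right)} = \frac{3 + o}{8} = \frac{3}{8} + \frac{o}{8}$)
$f{\left(I \right)} = I \left(- \frac{1}{4} + I\right)$ ($f{\left(I \right)} = I \left(I + \left(\frac{3}{8} + \frac{1}{8} \left(-5\right)\right)\right) = I \left(I + \left(\frac{3}{8} - \frac{5}{8}\right)\right) = I \left(I - \frac{1}{4}\right) = I \left(- \frac{1}{4} + I\right)$)
$\left(33 Y{\left(4 \right)} + \left(f{\left(-2 \right)} - 54\right)\right) + 26436 = \left(33 \cdot 0 - \left(54 + 2 \left(- \frac{1}{4} - 2\right)\right)\right) + 26436 = \left(0 - \frac{99}{2}\right) + 26436 = - \frac{99}{2} + 26436 = \frac{52773}{2}$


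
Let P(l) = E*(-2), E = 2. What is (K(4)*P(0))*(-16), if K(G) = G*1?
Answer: 256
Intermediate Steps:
K(G) = G
P(l) = -4 (P(l) = 2*(-2) = -4)
(K(4)*P(0))*(-16) = (4*(-4))*(-16) = -16*(-16) = 256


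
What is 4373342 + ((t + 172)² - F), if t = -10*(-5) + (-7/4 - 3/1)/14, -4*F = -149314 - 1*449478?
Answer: 13399430153/3136 ≈ 4.2728e+6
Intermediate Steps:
F = 149698 (F = -(-149314 - 1*449478)/4 = -(-149314 - 449478)/4 = -¼*(-598792) = 149698)
t = 2781/56 (t = 50 + (-7*¼ - 3*1)*(1/14) = 50 + (-7/4 - 3)*(1/14) = 50 - 19/4*1/14 = 50 - 19/56 = 2781/56 ≈ 49.661)
4373342 + ((t + 172)² - F) = 4373342 + ((2781/56 + 172)² - 1*149698) = 4373342 + ((12413/56)² - 149698) = 4373342 + (154082569/3136 - 149698) = 4373342 - 315370359/3136 = 13399430153/3136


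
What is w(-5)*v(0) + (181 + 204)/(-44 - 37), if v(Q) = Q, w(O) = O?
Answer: -385/81 ≈ -4.7531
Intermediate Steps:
w(-5)*v(0) + (181 + 204)/(-44 - 37) = -5*0 + (181 + 204)/(-44 - 37) = 0 + 385/(-81) = 0 + 385*(-1/81) = 0 - 385/81 = -385/81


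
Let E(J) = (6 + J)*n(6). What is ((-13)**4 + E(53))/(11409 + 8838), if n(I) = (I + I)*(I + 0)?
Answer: 32809/20247 ≈ 1.6204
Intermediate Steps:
n(I) = 2*I**2 (n(I) = (2*I)*I = 2*I**2)
E(J) = 432 + 72*J (E(J) = (6 + J)*(2*6**2) = (6 + J)*(2*36) = (6 + J)*72 = 432 + 72*J)
((-13)**4 + E(53))/(11409 + 8838) = ((-13)**4 + (432 + 72*53))/(11409 + 8838) = (28561 + (432 + 3816))/20247 = (28561 + 4248)*(1/20247) = 32809*(1/20247) = 32809/20247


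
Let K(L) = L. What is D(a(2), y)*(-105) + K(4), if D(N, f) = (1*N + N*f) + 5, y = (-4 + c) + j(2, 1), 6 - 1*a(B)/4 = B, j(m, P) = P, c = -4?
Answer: 9559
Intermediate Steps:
a(B) = 24 - 4*B
y = -7 (y = (-4 - 4) + 1 = -8 + 1 = -7)
D(N, f) = 5 + N + N*f (D(N, f) = (N + N*f) + 5 = 5 + N + N*f)
D(a(2), y)*(-105) + K(4) = (5 + (24 - 4*2) + (24 - 4*2)*(-7))*(-105) + 4 = (5 + (24 - 8) + (24 - 8)*(-7))*(-105) + 4 = (5 + 16 + 16*(-7))*(-105) + 4 = (5 + 16 - 112)*(-105) + 4 = -91*(-105) + 4 = 9555 + 4 = 9559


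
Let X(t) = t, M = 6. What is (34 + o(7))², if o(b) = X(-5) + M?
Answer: 1225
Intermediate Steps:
o(b) = 1 (o(b) = -5 + 6 = 1)
(34 + o(7))² = (34 + 1)² = 35² = 1225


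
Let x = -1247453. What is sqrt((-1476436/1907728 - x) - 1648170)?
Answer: I*sqrt(22787230218146249)/238466 ≈ 633.02*I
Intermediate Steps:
sqrt((-1476436/1907728 - x) - 1648170) = sqrt((-1476436/1907728 - 1*(-1247453)) - 1648170) = sqrt((-1476436*1/1907728 + 1247453) - 1648170) = sqrt((-369109/476932 + 1247453) - 1648170) = sqrt(594949885087/476932 - 1648170) = sqrt(-191115129353/476932) = I*sqrt(22787230218146249)/238466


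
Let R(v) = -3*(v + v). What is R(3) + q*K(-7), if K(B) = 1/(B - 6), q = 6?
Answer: -240/13 ≈ -18.462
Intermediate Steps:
K(B) = 1/(-6 + B)
R(v) = -6*v
R(3) + q*K(-7) = -6*3 + 6/(-6 - 7) = -18 + 6/(-13) = -18 + 6*(-1/13) = -18 - 6/13 = -240/13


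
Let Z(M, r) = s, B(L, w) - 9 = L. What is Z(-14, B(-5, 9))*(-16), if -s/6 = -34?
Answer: -3264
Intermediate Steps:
s = 204 (s = -6*(-34) = 204)
B(L, w) = 9 + L
Z(M, r) = 204
Z(-14, B(-5, 9))*(-16) = 204*(-16) = -3264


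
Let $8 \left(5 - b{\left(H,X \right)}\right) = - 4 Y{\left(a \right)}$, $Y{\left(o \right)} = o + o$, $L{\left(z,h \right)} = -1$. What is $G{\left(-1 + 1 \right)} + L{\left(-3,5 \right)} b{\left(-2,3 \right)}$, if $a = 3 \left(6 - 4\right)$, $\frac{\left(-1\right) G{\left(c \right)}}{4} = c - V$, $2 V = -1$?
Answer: $-13$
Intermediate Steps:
$V = - \frac{1}{2}$ ($V = \frac{1}{2} \left(-1\right) = - \frac{1}{2} \approx -0.5$)
$G{\left(c \right)} = -2 - 4 c$ ($G{\left(c \right)} = - 4 \left(c - - \frac{1}{2}\right) = - 4 \left(c + \frac{1}{2}\right) = - 4 \left(\frac{1}{2} + c\right) = -2 - 4 c$)
$a = 6$ ($a = 3 \cdot 2 = 6$)
$Y{\left(o \right)} = 2 o$
$b{\left(H,X \right)} = 11$ ($b{\left(H,X \right)} = 5 - \frac{\left(-4\right) 2 \cdot 6}{8} = 5 - \frac{\left(-4\right) 12}{8} = 5 - -6 = 5 + 6 = 11$)
$G{\left(-1 + 1 \right)} + L{\left(-3,5 \right)} b{\left(-2,3 \right)} = \left(-2 - 4 \left(-1 + 1\right)\right) - 11 = \left(-2 - 0\right) - 11 = \left(-2 + 0\right) - 11 = -2 - 11 = -13$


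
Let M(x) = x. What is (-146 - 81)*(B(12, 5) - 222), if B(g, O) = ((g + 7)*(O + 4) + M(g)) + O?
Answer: 7718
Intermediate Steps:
B(g, O) = O + g + (4 + O)*(7 + g) (B(g, O) = ((g + 7)*(O + 4) + g) + O = ((7 + g)*(4 + O) + g) + O = ((4 + O)*(7 + g) + g) + O = (g + (4 + O)*(7 + g)) + O = O + g + (4 + O)*(7 + g))
(-146 - 81)*(B(12, 5) - 222) = (-146 - 81)*((28 + 5*12 + 8*5 + 5*12) - 222) = -227*((28 + 60 + 40 + 60) - 222) = -227*(188 - 222) = -227*(-34) = 7718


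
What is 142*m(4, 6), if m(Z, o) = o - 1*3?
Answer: 426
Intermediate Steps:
m(Z, o) = -3 + o (m(Z, o) = o - 3 = -3 + o)
142*m(4, 6) = 142*(-3 + 6) = 142*3 = 426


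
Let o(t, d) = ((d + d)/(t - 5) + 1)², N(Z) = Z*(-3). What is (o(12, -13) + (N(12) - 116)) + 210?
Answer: 3203/49 ≈ 65.367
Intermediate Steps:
N(Z) = -3*Z
o(t, d) = (1 + 2*d/(-5 + t))² (o(t, d) = ((2*d)/(-5 + t) + 1)² = (2*d/(-5 + t) + 1)² = (1 + 2*d/(-5 + t))²)
(o(12, -13) + (N(12) - 116)) + 210 = ((-5 + 12 + 2*(-13))²/(-5 + 12)² + (-3*12 - 116)) + 210 = ((-5 + 12 - 26)²/7² + (-36 - 116)) + 210 = ((1/49)*(-19)² - 152) + 210 = ((1/49)*361 - 152) + 210 = (361/49 - 152) + 210 = -7087/49 + 210 = 3203/49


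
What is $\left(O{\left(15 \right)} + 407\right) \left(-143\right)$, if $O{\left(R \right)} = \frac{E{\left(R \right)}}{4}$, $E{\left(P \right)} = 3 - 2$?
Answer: $- \frac{232947}{4} \approx -58237.0$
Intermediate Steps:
$E{\left(P \right)} = 1$ ($E{\left(P \right)} = 3 - 2 = 1$)
$O{\left(R \right)} = \frac{1}{4}$ ($O{\left(R \right)} = 1 \cdot \frac{1}{4} = \frac{1}{4}$)
$\left(O{\left(15 \right)} + 407\right) \left(-143\right) = \left(\frac{1}{4} + 407\right) \left(-143\right) = \frac{1629}{4} \left(-143\right) = - \frac{232947}{4}$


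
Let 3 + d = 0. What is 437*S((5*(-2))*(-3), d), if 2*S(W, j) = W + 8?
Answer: 8303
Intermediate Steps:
d = -3 (d = -3 + 0 = -3)
S(W, j) = 4 + W/2 (S(W, j) = (W + 8)/2 = (8 + W)/2 = 4 + W/2)
437*S((5*(-2))*(-3), d) = 437*(4 + ((5*(-2))*(-3))/2) = 437*(4 + (-10*(-3))/2) = 437*(4 + (1/2)*30) = 437*(4 + 15) = 437*19 = 8303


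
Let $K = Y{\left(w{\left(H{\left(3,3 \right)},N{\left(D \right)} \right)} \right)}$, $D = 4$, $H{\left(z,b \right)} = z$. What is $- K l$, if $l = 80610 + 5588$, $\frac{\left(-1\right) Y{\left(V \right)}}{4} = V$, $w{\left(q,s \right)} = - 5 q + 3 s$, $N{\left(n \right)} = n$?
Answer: $-1034376$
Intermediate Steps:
$Y{\left(V \right)} = - 4 V$
$K = 12$ ($K = - 4 \left(\left(-5\right) 3 + 3 \cdot 4\right) = - 4 \left(-15 + 12\right) = \left(-4\right) \left(-3\right) = 12$)
$l = 86198$
$- K l = - 12 \cdot 86198 = \left(-1\right) 1034376 = -1034376$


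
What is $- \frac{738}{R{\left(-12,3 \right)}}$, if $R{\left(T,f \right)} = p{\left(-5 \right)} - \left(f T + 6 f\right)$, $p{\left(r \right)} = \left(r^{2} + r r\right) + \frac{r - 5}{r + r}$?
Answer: $- \frac{246}{23} \approx -10.696$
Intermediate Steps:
$p{\left(r \right)} = 2 r^{2} + \frac{-5 + r}{2 r}$ ($p{\left(r \right)} = \left(r^{2} + r^{2}\right) + \frac{-5 + r}{2 r} = 2 r^{2} + \left(-5 + r\right) \frac{1}{2 r} = 2 r^{2} + \frac{-5 + r}{2 r}$)
$R{\left(T,f \right)} = 51 - 6 f - T f$ ($R{\left(T,f \right)} = \frac{-5 - 5 + 4 \left(-5\right)^{3}}{2 \left(-5\right)} - \left(f T + 6 f\right) = \frac{1}{2} \left(- \frac{1}{5}\right) \left(-5 - 5 + 4 \left(-125\right)\right) - \left(T f + 6 f\right) = \frac{1}{2} \left(- \frac{1}{5}\right) \left(-5 - 5 - 500\right) - \left(6 f + T f\right) = \frac{1}{2} \left(- \frac{1}{5}\right) \left(-510\right) - \left(6 f + T f\right) = 51 - \left(6 f + T f\right) = 51 - 6 f - T f$)
$- \frac{738}{R{\left(-12,3 \right)}} = - \frac{738}{51 - 18 - \left(-12\right) 3} = - \frac{738}{51 - 18 + 36} = - \frac{738}{69} = \left(-738\right) \frac{1}{69} = - \frac{246}{23}$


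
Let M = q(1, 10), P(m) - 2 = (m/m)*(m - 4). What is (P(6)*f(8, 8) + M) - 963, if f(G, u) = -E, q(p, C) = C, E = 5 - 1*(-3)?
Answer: -985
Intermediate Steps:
E = 8 (E = 5 + 3 = 8)
P(m) = -2 + m (P(m) = 2 + (m/m)*(m - 4) = 2 + 1*(-4 + m) = 2 + (-4 + m) = -2 + m)
M = 10
f(G, u) = -8 (f(G, u) = -1*8 = -8)
(P(6)*f(8, 8) + M) - 963 = ((-2 + 6)*(-8) + 10) - 963 = (4*(-8) + 10) - 963 = (-32 + 10) - 963 = -22 - 963 = -985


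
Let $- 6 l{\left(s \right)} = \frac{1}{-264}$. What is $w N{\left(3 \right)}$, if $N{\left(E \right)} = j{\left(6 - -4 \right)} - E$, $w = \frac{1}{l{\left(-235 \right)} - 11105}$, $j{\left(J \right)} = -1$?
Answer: $\frac{6336}{17590319} \approx 0.0003602$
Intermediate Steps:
$l{\left(s \right)} = \frac{1}{1584}$ ($l{\left(s \right)} = - \frac{1}{6 \left(-264\right)} = \left(- \frac{1}{6}\right) \left(- \frac{1}{264}\right) = \frac{1}{1584}$)
$w = - \frac{1584}{17590319}$ ($w = \frac{1}{\frac{1}{1584} - 11105} = \frac{1}{- \frac{17590319}{1584}} = - \frac{1584}{17590319} \approx -9.005 \cdot 10^{-5}$)
$N{\left(E \right)} = -1 - E$
$w N{\left(3 \right)} = - \frac{1584 \left(-1 - 3\right)}{17590319} = \left(- \frac{1584}{17590319}\right) \left(-4\right) = \frac{6336}{17590319}$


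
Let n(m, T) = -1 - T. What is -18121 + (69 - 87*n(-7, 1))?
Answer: -17878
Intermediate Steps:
-18121 + (69 - 87*n(-7, 1)) = -18121 + (69 - 87*(-1 - 1*1)) = -18121 + (69 - 87*(-1 - 1)) = -18121 + (69 - 87*(-2)) = -18121 + (69 + 174) = -18121 + 243 = -17878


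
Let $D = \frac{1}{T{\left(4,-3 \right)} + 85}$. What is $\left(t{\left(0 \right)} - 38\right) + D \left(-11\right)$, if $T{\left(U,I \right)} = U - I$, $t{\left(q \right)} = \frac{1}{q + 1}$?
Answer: $- \frac{3415}{92} \approx -37.12$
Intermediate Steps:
$t{\left(q \right)} = \frac{1}{1 + q}$
$D = \frac{1}{92}$ ($D = \frac{1}{\left(4 - -3\right) + 85} = \frac{1}{\left(4 + 3\right) + 85} = \frac{1}{7 + 85} = \frac{1}{92} \approx 0.01087$)
$\left(t{\left(0 \right)} - 38\right) + D \left(-11\right) = \left(\frac{1}{1 + 0} - 38\right) + \frac{1}{92} \left(-11\right) = \left(1^{-1} - 38\right) - \frac{11}{92} = \left(1 - 38\right) - \frac{11}{92} = -37 - \frac{11}{92} = - \frac{3415}{92}$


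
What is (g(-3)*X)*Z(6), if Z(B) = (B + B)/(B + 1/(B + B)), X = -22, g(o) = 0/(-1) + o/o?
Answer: -3168/73 ≈ -43.397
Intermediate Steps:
g(o) = 1 (g(o) = 0*(-1) + 1 = 0 + 1 = 1)
Z(B) = 2*B/(B + 1/(2*B)) (Z(B) = (2*B)/(B + 1/(2*B)) = 2*B/(B + 1/(2*B)))
(g(-3)*X)*Z(6) = (1*(-22))*(4*6**2/(1 + 2*6**2)) = -88*36/(1 + 2*36) = -88*36/(1 + 72) = -88*36/73 = -22*144/73 = -3168/73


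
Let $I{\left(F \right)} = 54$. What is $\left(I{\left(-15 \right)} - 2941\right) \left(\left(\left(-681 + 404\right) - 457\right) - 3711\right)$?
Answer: $12832715$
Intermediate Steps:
$\left(I{\left(-15 \right)} - 2941\right) \left(\left(\left(-681 + 404\right) - 457\right) - 3711\right) = \left(54 - 2941\right) \left(\left(\left(-681 + 404\right) - 457\right) - 3711\right) = - 2887 \left(\left(-277 - 457\right) - 3711\right) = - 2887 \left(-734 - 3711\right) = \left(-2887\right) \left(-4445\right) = 12832715$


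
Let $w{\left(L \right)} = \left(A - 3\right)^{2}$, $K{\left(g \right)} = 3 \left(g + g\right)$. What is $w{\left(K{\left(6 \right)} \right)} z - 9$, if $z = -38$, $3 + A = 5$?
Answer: $-47$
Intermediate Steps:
$K{\left(g \right)} = 6 g$ ($K{\left(g \right)} = 3 \cdot 2 g = 6 g$)
$A = 2$ ($A = -3 + 5 = 2$)
$w{\left(L \right)} = 1$ ($w{\left(L \right)} = \left(2 - 3\right)^{2} = \left(-1\right)^{2} = 1$)
$w{\left(K{\left(6 \right)} \right)} z - 9 = 1 \left(-38\right) - 9 = -38 - 9 = -47$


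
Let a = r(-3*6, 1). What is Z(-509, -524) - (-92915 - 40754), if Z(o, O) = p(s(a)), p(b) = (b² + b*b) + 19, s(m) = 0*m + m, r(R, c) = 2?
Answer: 133696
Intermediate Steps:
a = 2
s(m) = m (s(m) = 0 + m = m)
p(b) = 19 + 2*b² (p(b) = (b² + b²) + 19 = 2*b² + 19 = 19 + 2*b²)
Z(o, O) = 27 (Z(o, O) = 19 + 2*2² = 19 + 2*4 = 19 + 8 = 27)
Z(-509, -524) - (-92915 - 40754) = 27 - (-92915 - 40754) = 27 - 1*(-133669) = 27 + 133669 = 133696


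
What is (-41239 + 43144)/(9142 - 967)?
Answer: 127/545 ≈ 0.23303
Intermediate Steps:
(-41239 + 43144)/(9142 - 967) = 1905/8175 = 1905*(1/8175) = 127/545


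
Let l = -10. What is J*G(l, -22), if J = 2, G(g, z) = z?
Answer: -44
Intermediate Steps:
J*G(l, -22) = 2*(-22) = -44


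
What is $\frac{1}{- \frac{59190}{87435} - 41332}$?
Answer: $- \frac{5829}{240928174} \approx -2.4194 \cdot 10^{-5}$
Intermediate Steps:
$\frac{1}{- \frac{59190}{87435} - 41332} = \frac{1}{\left(-59190\right) \frac{1}{87435} - 41332} = \frac{1}{- \frac{3946}{5829} - 41332} = \frac{1}{- \frac{240928174}{5829}} = - \frac{5829}{240928174}$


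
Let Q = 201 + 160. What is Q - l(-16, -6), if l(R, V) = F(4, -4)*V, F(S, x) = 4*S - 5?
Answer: 427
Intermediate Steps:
F(S, x) = -5 + 4*S
l(R, V) = 11*V (l(R, V) = (-5 + 4*4)*V = (-5 + 16)*V = 11*V)
Q = 361
Q - l(-16, -6) = 361 - 11*(-6) = 361 - 1*(-66) = 361 + 66 = 427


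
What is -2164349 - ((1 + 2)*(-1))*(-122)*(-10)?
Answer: -2160689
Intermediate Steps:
-2164349 - ((1 + 2)*(-1))*(-122)*(-10) = -2164349 - (3*(-1))*(-122)*(-10) = -2164349 - (-3*(-122))*(-10) = -2164349 - 366*(-10) = -2164349 - 1*(-3660) = -2164349 + 3660 = -2160689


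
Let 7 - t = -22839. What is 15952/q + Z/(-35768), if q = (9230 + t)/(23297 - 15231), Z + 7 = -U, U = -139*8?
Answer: 67679284397/16871976 ≈ 4011.3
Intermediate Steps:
t = 22846 (t = 7 - 1*(-22839) = 7 + 22839 = 22846)
U = -1112
Z = 1105 (Z = -7 - 1*(-1112) = -7 + 1112 = 1105)
q = 16038/4033 (q = (9230 + 22846)/(23297 - 15231) = 32076/8066 = 32076*(1/8066) = 16038/4033 ≈ 3.9767)
15952/q + Z/(-35768) = 15952/(16038/4033) + 1105/(-35768) = 15952*(4033/16038) + 1105*(-1/35768) = 32167208/8019 - 65/2104 = 67679284397/16871976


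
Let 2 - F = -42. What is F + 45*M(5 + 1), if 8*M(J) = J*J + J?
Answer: 1121/4 ≈ 280.25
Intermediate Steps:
F = 44 (F = 2 - 1*(-42) = 2 + 42 = 44)
M(J) = J/8 + J²/8 (M(J) = (J*J + J)/8 = (J² + J)/8 = (J + J²)/8 = J/8 + J²/8)
F + 45*M(5 + 1) = 44 + 45*((5 + 1)*(1 + (5 + 1))/8) = 44 + 45*((⅛)*6*(1 + 6)) = 44 + 45*((⅛)*6*7) = 44 + 45*(21/4) = 44 + 945/4 = 1121/4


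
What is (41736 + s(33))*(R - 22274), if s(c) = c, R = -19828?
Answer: -1758558438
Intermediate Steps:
(41736 + s(33))*(R - 22274) = (41736 + 33)*(-19828 - 22274) = 41769*(-42102) = -1758558438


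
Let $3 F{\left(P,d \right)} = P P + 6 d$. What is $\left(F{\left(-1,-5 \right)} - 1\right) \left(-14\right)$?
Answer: $\frac{448}{3} \approx 149.33$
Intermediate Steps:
$F{\left(P,d \right)} = 2 d + \frac{P^{2}}{3}$ ($F{\left(P,d \right)} = \frac{P P + 6 d}{3} = \frac{P^{2} + 6 d}{3} = 2 d + \frac{P^{2}}{3}$)
$\left(F{\left(-1,-5 \right)} - 1\right) \left(-14\right) = \left(\left(2 \left(-5\right) + \frac{\left(-1\right)^{2}}{3}\right) - 1\right) \left(-14\right) = \left(\left(-10 + \frac{1}{3} \cdot 1\right) - 1\right) \left(-14\right) = \left(\left(-10 + \frac{1}{3}\right) - 1\right) \left(-14\right) = \left(- \frac{29}{3} - 1\right) \left(-14\right) = \left(- \frac{32}{3}\right) \left(-14\right) = \frac{448}{3}$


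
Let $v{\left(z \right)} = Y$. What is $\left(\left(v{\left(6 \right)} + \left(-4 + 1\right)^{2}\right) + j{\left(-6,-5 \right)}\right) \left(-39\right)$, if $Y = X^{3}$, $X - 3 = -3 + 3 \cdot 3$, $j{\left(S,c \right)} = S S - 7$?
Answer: $-29913$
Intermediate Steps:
$j{\left(S,c \right)} = -7 + S^{2}$ ($j{\left(S,c \right)} = S^{2} - 7 = -7 + S^{2}$)
$X = 9$ ($X = 3 + \left(-3 + 3 \cdot 3\right) = 3 + \left(-3 + 9\right) = 3 + 6 = 9$)
$Y = 729$ ($Y = 9^{3} = 729$)
$v{\left(z \right)} = 729$
$\left(\left(v{\left(6 \right)} + \left(-4 + 1\right)^{2}\right) + j{\left(-6,-5 \right)}\right) \left(-39\right) = \left(\left(729 + \left(-4 + 1\right)^{2}\right) - \left(7 - \left(-6\right)^{2}\right)\right) \left(-39\right) = \left(\left(729 + \left(-3\right)^{2}\right) + \left(-7 + 36\right)\right) \left(-39\right) = \left(\left(729 + 9\right) + 29\right) \left(-39\right) = \left(738 + 29\right) \left(-39\right) = 767 \left(-39\right) = -29913$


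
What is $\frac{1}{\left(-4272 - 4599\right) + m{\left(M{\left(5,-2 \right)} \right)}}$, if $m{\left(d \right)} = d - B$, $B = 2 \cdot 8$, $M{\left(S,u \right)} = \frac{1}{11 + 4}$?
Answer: $- \frac{15}{133304} \approx -0.00011252$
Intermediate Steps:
$M{\left(S,u \right)} = \frac{1}{15}$
$B = 16$
$m{\left(d \right)} = -16 + d$ ($m{\left(d \right)} = d - 16 = -16 + d$)
$\frac{1}{\left(-4272 - 4599\right) + m{\left(M{\left(5,-2 \right)} \right)}} = \frac{1}{\left(-4272 - 4599\right) + \left(-16 + \frac{1}{15}\right)} = \frac{1}{-8871 - \frac{239}{15}} = \frac{1}{- \frac{133304}{15}} = - \frac{15}{133304}$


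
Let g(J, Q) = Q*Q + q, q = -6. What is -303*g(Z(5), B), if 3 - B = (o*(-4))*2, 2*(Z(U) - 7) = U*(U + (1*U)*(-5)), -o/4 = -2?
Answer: -1358349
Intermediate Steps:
o = 8 (o = -4*(-2) = 8)
Z(U) = 7 - 2*U**2 (Z(U) = 7 + (U*(U + (1*U)*(-5)))/2 = 7 + (U*(U + U*(-5)))/2 = 7 + (U*(U - 5*U))/2 = 7 + (U*(-4*U))/2 = 7 + (-4*U**2)/2 = 7 - 2*U**2)
B = 67 (B = 3 - 8*(-4)*2 = 3 - (-32)*2 = 3 - 1*(-64) = 3 + 64 = 67)
g(J, Q) = -6 + Q**2 (g(J, Q) = Q*Q - 6 = Q**2 - 6 = -6 + Q**2)
-303*g(Z(5), B) = -303*(-6 + 67**2) = -303*(-6 + 4489) = -303*4483 = -1358349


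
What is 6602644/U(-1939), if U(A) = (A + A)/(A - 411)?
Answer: 7758106700/1939 ≈ 4.0011e+6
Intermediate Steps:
U(A) = 2*A/(-411 + A) (U(A) = (2*A)/(-411 + A) = 2*A/(-411 + A))
6602644/U(-1939) = 6602644/((2*(-1939)/(-411 - 1939))) = 6602644/((2*(-1939)/(-2350))) = 6602644/((2*(-1939)*(-1/2350))) = 6602644/(1939/1175) = 6602644*(1175/1939) = 7758106700/1939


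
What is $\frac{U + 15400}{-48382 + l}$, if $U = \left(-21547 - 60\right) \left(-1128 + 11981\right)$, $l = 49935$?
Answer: $- \frac{234485371}{1553} \approx -1.5099 \cdot 10^{5}$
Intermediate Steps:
$U = -234500771$ ($U = \left(-21607\right) 10853 = -234500771$)
$\frac{U + 15400}{-48382 + l} = \frac{-234500771 + 15400}{-48382 + 49935} = - \frac{234485371}{1553}$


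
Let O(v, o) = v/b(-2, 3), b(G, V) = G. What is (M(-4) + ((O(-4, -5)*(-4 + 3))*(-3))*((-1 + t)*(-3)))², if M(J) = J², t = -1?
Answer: 2704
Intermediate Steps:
O(v, o) = -v/2 (O(v, o) = v/(-2) = v*(-½) = -v/2)
(M(-4) + ((O(-4, -5)*(-4 + 3))*(-3))*((-1 + t)*(-3)))² = ((-4)² + (((-½*(-4))*(-4 + 3))*(-3))*((-1 - 1)*(-3)))² = (16 + ((2*(-1))*(-3))*(-2*(-3)))² = (16 - 2*(-3)*6)² = (16 + 6*6)² = (16 + 36)² = 52² = 2704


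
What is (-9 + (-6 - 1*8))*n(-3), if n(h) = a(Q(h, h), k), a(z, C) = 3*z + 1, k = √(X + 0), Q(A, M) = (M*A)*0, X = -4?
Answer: -23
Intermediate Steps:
Q(A, M) = 0 (Q(A, M) = (A*M)*0 = 0)
k = 2*I (k = √(-4 + 0) = √(-4) = 2*I ≈ 2.0*I)
a(z, C) = 1 + 3*z
n(h) = 1 (n(h) = 1 + 3*0 = 1 + 0 = 1)
(-9 + (-6 - 1*8))*n(-3) = (-9 + (-6 - 1*8))*1 = (-9 + (-6 - 8))*1 = (-9 - 14)*1 = -23*1 = -23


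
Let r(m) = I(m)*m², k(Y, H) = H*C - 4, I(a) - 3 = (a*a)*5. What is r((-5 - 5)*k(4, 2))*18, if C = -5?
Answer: 34575458400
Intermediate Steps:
I(a) = 3 + 5*a² (I(a) = 3 + (a*a)*5 = 3 + a²*5 = 3 + 5*a²)
k(Y, H) = -4 - 5*H (k(Y, H) = H*(-5) - 4 = -5*H - 4 = -4 - 5*H)
r(m) = m²*(3 + 5*m²) (r(m) = (3 + 5*m²)*m² = m²*(3 + 5*m²))
r((-5 - 5)*k(4, 2))*18 = (((-5 - 5)*(-4 - 5*2))²*(3 + 5*((-5 - 5)*(-4 - 5*2))²))*18 = ((-10*(-4 - 10))²*(3 + 5*(-10*(-4 - 10))²))*18 = ((-10*(-14))²*(3 + 5*(-10*(-14))²))*18 = (140²*(3 + 5*140²))*18 = (19600*(3 + 5*19600))*18 = (19600*(3 + 98000))*18 = (19600*98003)*18 = 1920858800*18 = 34575458400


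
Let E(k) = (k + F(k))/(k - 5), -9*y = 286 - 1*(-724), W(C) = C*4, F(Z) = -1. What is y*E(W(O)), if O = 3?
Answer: -11110/63 ≈ -176.35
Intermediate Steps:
W(C) = 4*C
y = -1010/9 (y = -(286 - 1*(-724))/9 = -(286 + 724)/9 = -⅑*1010 = -1010/9 ≈ -112.22)
E(k) = (-1 + k)/(-5 + k) (E(k) = (k - 1)/(k - 5) = (-1 + k)/(-5 + k))
y*E(W(O)) = -1010*(-1 + 4*3)/(9*(-5 + 4*3)) = -1010*(-1 + 12)/(9*(-5 + 12)) = -1010*11/(9*7) = -1010*11/63 = -1010/9*11/7 = -11110/63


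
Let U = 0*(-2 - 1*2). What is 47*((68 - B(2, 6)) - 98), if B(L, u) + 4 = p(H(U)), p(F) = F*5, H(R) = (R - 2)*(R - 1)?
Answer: -1692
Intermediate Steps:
U = 0 (U = 0*(-2 - 2) = 0*(-4) = 0)
H(R) = (-1 + R)*(-2 + R) (H(R) = (-2 + R)*(-1 + R) = (-1 + R)*(-2 + R))
p(F) = 5*F
B(L, u) = 6 (B(L, u) = -4 + 5*(2 + 0² - 3*0) = -4 + 5*(2 + 0 + 0) = -4 + 5*2 = -4 + 10 = 6)
47*((68 - B(2, 6)) - 98) = 47*((68 - 1*6) - 98) = 47*((68 - 6) - 98) = 47*(62 - 98) = 47*(-36) = -1692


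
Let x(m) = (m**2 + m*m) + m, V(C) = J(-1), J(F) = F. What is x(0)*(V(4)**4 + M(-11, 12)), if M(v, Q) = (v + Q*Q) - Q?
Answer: 0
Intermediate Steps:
V(C) = -1
M(v, Q) = v + Q**2 - Q (M(v, Q) = (v + Q**2) - Q = v + Q**2 - Q)
x(m) = m + 2*m**2 (x(m) = (m**2 + m**2) + m = 2*m**2 + m = m + 2*m**2)
x(0)*(V(4)**4 + M(-11, 12)) = (0*(1 + 2*0))*((-1)**4 + (-11 + 12**2 - 1*12)) = (0*(1 + 0))*(1 + (-11 + 144 - 12)) = (0*1)*(1 + 121) = 0*122 = 0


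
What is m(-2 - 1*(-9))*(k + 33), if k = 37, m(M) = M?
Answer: 490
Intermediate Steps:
m(-2 - 1*(-9))*(k + 33) = (-2 - 1*(-9))*(37 + 33) = (-2 + 9)*70 = 7*70 = 490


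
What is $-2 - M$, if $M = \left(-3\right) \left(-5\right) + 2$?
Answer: $-19$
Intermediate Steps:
$M = 17$ ($M = 15 + 2 = 17$)
$-2 - M = -2 - 17 = -19$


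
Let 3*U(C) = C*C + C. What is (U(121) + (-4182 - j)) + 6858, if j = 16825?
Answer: -27685/3 ≈ -9228.3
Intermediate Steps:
U(C) = C/3 + C²/3 (U(C) = (C*C + C)/3 = (C² + C)/3 = (C + C²)/3 = C/3 + C²/3)
(U(121) + (-4182 - j)) + 6858 = ((⅓)*121*(1 + 121) + (-4182 - 1*16825)) + 6858 = ((⅓)*121*122 + (-4182 - 16825)) + 6858 = (14762/3 - 21007) + 6858 = -48259/3 + 6858 = -27685/3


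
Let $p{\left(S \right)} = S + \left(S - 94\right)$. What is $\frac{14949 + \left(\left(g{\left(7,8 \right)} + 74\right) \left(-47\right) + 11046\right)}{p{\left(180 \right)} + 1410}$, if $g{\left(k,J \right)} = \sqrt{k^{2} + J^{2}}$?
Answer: $\frac{22517}{1676} - \frac{47 \sqrt{113}}{1676} \approx 13.137$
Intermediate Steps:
$g{\left(k,J \right)} = \sqrt{J^{2} + k^{2}}$
$p{\left(S \right)} = -94 + 2 S$ ($p{\left(S \right)} = S + \left(-94 + S\right) = -94 + 2 S$)
$\frac{14949 + \left(\left(g{\left(7,8 \right)} + 74\right) \left(-47\right) + 11046\right)}{p{\left(180 \right)} + 1410} = \frac{14949 + \left(\left(\sqrt{8^{2} + 7^{2}} + 74\right) \left(-47\right) + 11046\right)}{\left(-94 + 2 \cdot 180\right) + 1410} = \frac{14949 + \left(\left(\sqrt{64 + 49} + 74\right) \left(-47\right) + 11046\right)}{\left(-94 + 360\right) + 1410} = \frac{14949 + \left(\left(\sqrt{113} + 74\right) \left(-47\right) + 11046\right)}{266 + 1410} = \frac{14949 + \left(\left(74 + \sqrt{113}\right) \left(-47\right) + 11046\right)}{1676} = \left(14949 + \left(\left(-3478 - 47 \sqrt{113}\right) + 11046\right)\right) \frac{1}{1676} = \left(14949 + \left(7568 - 47 \sqrt{113}\right)\right) \frac{1}{1676} = \left(22517 - 47 \sqrt{113}\right) \frac{1}{1676} = \frac{22517}{1676} - \frac{47 \sqrt{113}}{1676}$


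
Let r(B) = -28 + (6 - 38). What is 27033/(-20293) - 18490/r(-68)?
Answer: 37359559/121758 ≈ 306.83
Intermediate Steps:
r(B) = -60 (r(B) = -28 - 32 = -60)
27033/(-20293) - 18490/r(-68) = 27033/(-20293) - 18490/(-60) = 27033*(-1/20293) - 18490*(-1/60) = -27033/20293 + 1849/6 = 37359559/121758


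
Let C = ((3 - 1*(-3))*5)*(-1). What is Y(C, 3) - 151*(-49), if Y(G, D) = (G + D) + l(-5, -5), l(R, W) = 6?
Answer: 7378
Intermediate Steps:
C = -30 (C = ((3 + 3)*5)*(-1) = (6*5)*(-1) = 30*(-1) = -30)
Y(G, D) = 6 + D + G (Y(G, D) = (G + D) + 6 = (D + G) + 6 = 6 + D + G)
Y(C, 3) - 151*(-49) = (6 + 3 - 30) - 151*(-49) = -21 + 7399 = 7378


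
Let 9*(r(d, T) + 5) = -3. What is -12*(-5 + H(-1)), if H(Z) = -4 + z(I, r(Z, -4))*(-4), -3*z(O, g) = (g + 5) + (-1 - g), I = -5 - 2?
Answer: 44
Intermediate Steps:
r(d, T) = -16/3 (r(d, T) = -5 + (⅑)*(-3) = -5 - ⅓ = -16/3)
I = -7
z(O, g) = -4/3 (z(O, g) = -((g + 5) + (-1 - g))/3 = -((5 + g) + (-1 - g))/3 = -⅓*4 = -4/3)
H(Z) = 4/3 (H(Z) = -4 - 4/3*(-4) = -4 + 16/3 = 4/3)
-12*(-5 + H(-1)) = -12*(-5 + 4/3) = -12*(-11/3) = 44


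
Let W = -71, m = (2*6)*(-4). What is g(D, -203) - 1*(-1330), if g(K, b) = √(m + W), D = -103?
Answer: 1330 + I*√119 ≈ 1330.0 + 10.909*I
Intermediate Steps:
m = -48 (m = 12*(-4) = -48)
g(K, b) = I*√119 (g(K, b) = √(-48 - 71) = √(-119) = I*√119)
g(D, -203) - 1*(-1330) = I*√119 - 1*(-1330) = I*√119 + 1330 = 1330 + I*√119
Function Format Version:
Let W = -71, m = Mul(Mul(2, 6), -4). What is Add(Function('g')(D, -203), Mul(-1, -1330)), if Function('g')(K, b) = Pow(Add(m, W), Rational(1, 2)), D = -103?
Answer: Add(1330, Mul(I, Pow(119, Rational(1, 2)))) ≈ Add(1330.0, Mul(10.909, I))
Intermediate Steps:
m = -48 (m = Mul(12, -4) = -48)
Function('g')(K, b) = Mul(I, Pow(119, Rational(1, 2))) (Function('g')(K, b) = Pow(Add(-48, -71), Rational(1, 2)) = Pow(-119, Rational(1, 2)) = Mul(I, Pow(119, Rational(1, 2))))
Add(Function('g')(D, -203), Mul(-1, -1330)) = Add(Mul(I, Pow(119, Rational(1, 2))), Mul(-1, -1330)) = Add(Mul(I, Pow(119, Rational(1, 2))), 1330) = Add(1330, Mul(I, Pow(119, Rational(1, 2))))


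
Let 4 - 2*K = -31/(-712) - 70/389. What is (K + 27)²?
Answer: 259271988705625/306845092096 ≈ 844.96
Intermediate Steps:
K = 1145653/553936 (K = 2 - (-31/(-712) - 70/389)/2 = 2 - (-31*(-1/712) - 70*1/389)/2 = 2 - (31/712 - 70/389)/2 = 2 - ½*(-37781/276968) = 2 + 37781/553936 = 1145653/553936 ≈ 2.0682)
(K + 27)² = (1145653/553936 + 27)² = (16101925/553936)² = 259271988705625/306845092096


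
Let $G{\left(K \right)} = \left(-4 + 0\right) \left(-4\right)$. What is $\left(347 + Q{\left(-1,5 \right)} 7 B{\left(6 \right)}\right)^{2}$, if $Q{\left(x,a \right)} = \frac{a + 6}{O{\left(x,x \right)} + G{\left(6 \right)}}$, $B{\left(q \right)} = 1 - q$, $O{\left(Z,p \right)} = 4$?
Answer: $\frac{1718721}{16} \approx 1.0742 \cdot 10^{5}$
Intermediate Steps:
$G{\left(K \right)} = 16$ ($G{\left(K \right)} = \left(-4\right) \left(-4\right) = 16$)
$Q{\left(x,a \right)} = \frac{3}{10} + \frac{a}{20}$ ($Q{\left(x,a \right)} = \frac{a + 6}{4 + 16} = \frac{6 + a}{20} = \left(6 + a\right) \frac{1}{20} = \frac{3}{10} + \frac{a}{20}$)
$\left(347 + Q{\left(-1,5 \right)} 7 B{\left(6 \right)}\right)^{2} = \left(347 + \left(\frac{3}{10} + \frac{1}{20} \cdot 5\right) 7 \left(1 - 6\right)\right)^{2} = \left(347 + \left(\frac{3}{10} + \frac{1}{4}\right) 7 \left(1 - 6\right)\right)^{2} = \left(347 + \frac{11}{20} \cdot 7 \left(-5\right)\right)^{2} = \left(347 + \frac{77}{20} \left(-5\right)\right)^{2} = \left(347 - \frac{77}{4}\right)^{2} = \left(\frac{1311}{4}\right)^{2} = \frac{1718721}{16}$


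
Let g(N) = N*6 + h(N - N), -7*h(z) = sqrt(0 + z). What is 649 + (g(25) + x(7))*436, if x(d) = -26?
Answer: 54713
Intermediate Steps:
h(z) = -sqrt(z)/7 (h(z) = -sqrt(0 + z)/7 = -sqrt(z)/7)
g(N) = 6*N (g(N) = N*6 - sqrt(N - N)/7 = 6*N - sqrt(0)/7 = 6*N - 1/7*0 = 6*N + 0 = 6*N)
649 + (g(25) + x(7))*436 = 649 + (6*25 - 26)*436 = 649 + (150 - 26)*436 = 649 + 124*436 = 649 + 54064 = 54713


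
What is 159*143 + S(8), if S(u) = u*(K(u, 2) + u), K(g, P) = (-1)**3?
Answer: 22793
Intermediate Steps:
K(g, P) = -1
S(u) = u*(-1 + u)
159*143 + S(8) = 159*143 + 8*(-1 + 8) = 22737 + 8*7 = 22737 + 56 = 22793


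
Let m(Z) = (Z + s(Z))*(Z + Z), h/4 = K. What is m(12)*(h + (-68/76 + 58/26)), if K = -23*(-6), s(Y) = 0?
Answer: 39362112/247 ≈ 1.5936e+5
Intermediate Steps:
K = 138
h = 552 (h = 4*138 = 552)
m(Z) = 2*Z² (m(Z) = (Z + 0)*(Z + Z) = Z*(2*Z) = 2*Z²)
m(12)*(h + (-68/76 + 58/26)) = (2*12²)*(552 + (-68/76 + 58/26)) = (2*144)*(552 + (-68*1/76 + 58*(1/26))) = 288*(552 + (-17/19 + 29/13)) = 288*(552 + 330/247) = 288*(136674/247) = 39362112/247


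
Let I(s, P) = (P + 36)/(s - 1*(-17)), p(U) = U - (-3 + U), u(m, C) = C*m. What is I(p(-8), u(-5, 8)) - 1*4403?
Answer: -22016/5 ≈ -4403.2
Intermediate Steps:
p(U) = 3 (p(U) = U + (3 - U) = 3)
I(s, P) = (36 + P)/(17 + s) (I(s, P) = (36 + P)/(s + 17) = (36 + P)/(17 + s))
I(p(-8), u(-5, 8)) - 1*4403 = (36 + 8*(-5))/(17 + 3) - 1*4403 = (36 - 40)/20 - 4403 = (1/20)*(-4) - 4403 = -⅕ - 4403 = -22016/5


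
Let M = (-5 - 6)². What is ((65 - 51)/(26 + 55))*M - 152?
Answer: -10618/81 ≈ -131.09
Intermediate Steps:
M = 121 (M = (-11)² = 121)
((65 - 51)/(26 + 55))*M - 152 = ((65 - 51)/(26 + 55))*121 - 152 = (14/81)*121 - 152 = 1694/81 - 152 = -10618/81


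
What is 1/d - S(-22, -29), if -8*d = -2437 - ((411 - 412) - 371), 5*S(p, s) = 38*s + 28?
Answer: 88714/413 ≈ 214.80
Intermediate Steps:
S(p, s) = 28/5 + 38*s/5 (S(p, s) = (38*s + 28)/5 = (28 + 38*s)/5 = 28/5 + 38*s/5)
d = 2065/8 (d = -(-2437 - ((411 - 412) - 371))/8 = -(-2437 - (-1 - 371))/8 = -(-2437 - 1*(-372))/8 = -(-2437 + 372)/8 = -1/8*(-2065) = 2065/8 ≈ 258.13)
1/d - S(-22, -29) = 1/(2065/8) - (28/5 + (38/5)*(-29)) = 8/2065 - (28/5 - 1102/5) = 8/2065 - 1*(-1074/5) = 8/2065 + 1074/5 = 88714/413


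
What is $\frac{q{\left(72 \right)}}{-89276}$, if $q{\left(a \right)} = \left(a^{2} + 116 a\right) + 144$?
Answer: $- \frac{3420}{22319} \approx -0.15323$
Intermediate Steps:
$q{\left(a \right)} = 144 + a^{2} + 116 a$
$\frac{q{\left(72 \right)}}{-89276} = \frac{144 + 72^{2} + 116 \cdot 72}{-89276} = \left(144 + 5184 + 8352\right) \left(- \frac{1}{89276}\right) = 13680 \left(- \frac{1}{89276}\right) = - \frac{3420}{22319}$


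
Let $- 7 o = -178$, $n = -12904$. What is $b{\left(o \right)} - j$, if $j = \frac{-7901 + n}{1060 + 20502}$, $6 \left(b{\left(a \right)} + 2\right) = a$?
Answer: $\frac{1450319}{452802} \approx 3.203$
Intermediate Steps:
$o = \frac{178}{7}$ ($o = \left(- \frac{1}{7}\right) \left(-178\right) = \frac{178}{7} \approx 25.429$)
$b{\left(a \right)} = -2 + \frac{a}{6}$
$j = - \frac{20805}{21562}$ ($j = \frac{-7901 - 12904}{1060 + 20502} = - \frac{20805}{21562} \approx -0.96489$)
$b{\left(o \right)} - j = \left(-2 + \frac{1}{6} \cdot \frac{178}{7}\right) - - \frac{20805}{21562} = \left(-2 + \frac{89}{21}\right) + \frac{20805}{21562} = \frac{47}{21} + \frac{20805}{21562} = \frac{1450319}{452802}$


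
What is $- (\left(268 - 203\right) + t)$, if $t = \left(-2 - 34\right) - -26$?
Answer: $-55$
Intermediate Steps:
$t = -10$ ($t = -36 + 26 = -10$)
$- (\left(268 - 203\right) + t) = - (\left(268 - 203\right) - 10) = - (65 - 10) = \left(-1\right) 55 = -55$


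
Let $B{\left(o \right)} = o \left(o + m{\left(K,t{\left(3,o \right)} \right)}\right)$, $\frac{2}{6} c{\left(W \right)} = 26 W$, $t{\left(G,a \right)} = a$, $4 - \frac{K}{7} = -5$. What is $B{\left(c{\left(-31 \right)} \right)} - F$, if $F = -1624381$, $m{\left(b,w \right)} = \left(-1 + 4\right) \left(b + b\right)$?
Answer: $6557101$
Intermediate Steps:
$K = 63$ ($K = 28 - -35 = 28 + 35 = 63$)
$m{\left(b,w \right)} = 6 b$ ($m{\left(b,w \right)} = 3 \cdot 2 b = 6 b$)
$c{\left(W \right)} = 78 W$ ($c{\left(W \right)} = 3 \cdot 26 W = 78 W$)
$B{\left(o \right)} = o \left(378 + o\right)$ ($B{\left(o \right)} = o \left(o + 6 \cdot 63\right) = o \left(o + 378\right) = o \left(378 + o\right)$)
$B{\left(c{\left(-31 \right)} \right)} - F = 78 \left(-31\right) \left(378 + 78 \left(-31\right)\right) - -1624381 = - 2418 \left(378 - 2418\right) + 1624381 = \left(-2418\right) \left(-2040\right) + 1624381 = 4932720 + 1624381 = 6557101$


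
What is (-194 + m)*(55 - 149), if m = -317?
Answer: 48034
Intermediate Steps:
(-194 + m)*(55 - 149) = (-194 - 317)*(55 - 149) = -511*(-94) = 48034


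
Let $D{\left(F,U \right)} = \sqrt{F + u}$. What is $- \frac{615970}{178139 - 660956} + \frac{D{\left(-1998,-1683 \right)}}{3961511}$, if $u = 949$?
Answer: $\frac{615970}{482817} + \frac{i \sqrt{1049}}{3961511} \approx 1.2758 + 8.1757 \cdot 10^{-6} i$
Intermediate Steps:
$D{\left(F,U \right)} = \sqrt{949 + F}$ ($D{\left(F,U \right)} = \sqrt{F + 949} = \sqrt{949 + F}$)
$- \frac{615970}{178139 - 660956} + \frac{D{\left(-1998,-1683 \right)}}{3961511} = - \frac{615970}{178139 - 660956} + \frac{\sqrt{949 - 1998}}{3961511} = - \frac{615970}{-482817} + \sqrt{-1049} \cdot \frac{1}{3961511} = \left(-615970\right) \left(- \frac{1}{482817}\right) + i \sqrt{1049} \cdot \frac{1}{3961511} = \frac{615970}{482817} + \frac{i \sqrt{1049}}{3961511}$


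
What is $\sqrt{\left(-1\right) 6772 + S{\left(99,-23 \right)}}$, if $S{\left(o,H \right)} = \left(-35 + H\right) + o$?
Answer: $i \sqrt{6731} \approx 82.043 i$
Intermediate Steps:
$S{\left(o,H \right)} = -35 + H + o$
$\sqrt{\left(-1\right) 6772 + S{\left(99,-23 \right)}} = \sqrt{\left(-1\right) 6772 - -41} = \sqrt{-6772 + 41} = \sqrt{-6731} = i \sqrt{6731}$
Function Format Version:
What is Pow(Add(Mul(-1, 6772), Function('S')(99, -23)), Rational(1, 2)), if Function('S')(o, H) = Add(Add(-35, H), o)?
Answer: Mul(I, Pow(6731, Rational(1, 2))) ≈ Mul(82.043, I)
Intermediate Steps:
Function('S')(o, H) = Add(-35, H, o)
Pow(Add(Mul(-1, 6772), Function('S')(99, -23)), Rational(1, 2)) = Pow(Add(Mul(-1, 6772), Add(-35, -23, 99)), Rational(1, 2)) = Pow(Add(-6772, 41), Rational(1, 2)) = Pow(-6731, Rational(1, 2)) = Mul(I, Pow(6731, Rational(1, 2)))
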